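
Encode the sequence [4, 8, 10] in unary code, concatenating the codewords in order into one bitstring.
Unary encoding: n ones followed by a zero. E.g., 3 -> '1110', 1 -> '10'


Encode each number as n ones followed by a terminating 0:
  4 -> 11110 (5 bits)
  8 -> 111111110 (9 bits)
  10 -> 11111111110 (11 bits)
Total length = 5 + 9 + 11 = 25 bits.

Unary([4, 8, 10]) = 1111011111111011111111110 (25 bits)


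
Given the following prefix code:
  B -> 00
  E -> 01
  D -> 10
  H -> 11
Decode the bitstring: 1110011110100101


Decoding step by step:
Bits 11 -> H
Bits 10 -> D
Bits 01 -> E
Bits 11 -> H
Bits 10 -> D
Bits 10 -> D
Bits 01 -> E
Bits 01 -> E


Decoded message: HDEHDDEE


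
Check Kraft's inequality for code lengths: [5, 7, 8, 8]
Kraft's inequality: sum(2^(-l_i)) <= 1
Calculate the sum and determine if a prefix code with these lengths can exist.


Sum = 2^(-5) + 2^(-7) + 2^(-8) + 2^(-8)
    = 0.03125 + 0.0078125 + 0.00390625 + 0.00390625
    = 12/256 = 0.046875
Since 0.046875 <= 1, Kraft's inequality IS satisfied.
A prefix code with these lengths CAN exist.

Kraft sum = 0.046875. Satisfied.


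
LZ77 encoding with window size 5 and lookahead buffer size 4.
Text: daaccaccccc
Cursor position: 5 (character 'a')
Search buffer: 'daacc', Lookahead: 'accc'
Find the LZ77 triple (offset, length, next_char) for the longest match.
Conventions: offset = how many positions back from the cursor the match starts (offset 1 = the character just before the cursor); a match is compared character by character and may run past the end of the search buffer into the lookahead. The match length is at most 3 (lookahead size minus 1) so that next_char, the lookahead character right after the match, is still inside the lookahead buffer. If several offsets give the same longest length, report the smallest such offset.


Try each offset into the search buffer:
  offset=1 (pos 4, char 'c'): match length 0
  offset=2 (pos 3, char 'c'): match length 0
  offset=3 (pos 2, char 'a'): match length 3
  offset=4 (pos 1, char 'a'): match length 1
  offset=5 (pos 0, char 'd'): match length 0
Longest match has length 3 at offset 3.
next_char = character at position 5 + 3 = 8 -> 'c'

Best match: offset=3, length=3 (matching 'acc' starting at position 2)
LZ77 triple: (3, 3, 'c')


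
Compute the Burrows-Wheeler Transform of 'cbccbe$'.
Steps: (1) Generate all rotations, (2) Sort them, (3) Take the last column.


Rotations (sorted):
  0: $cbccbe -> last char: e
  1: bccbe$c -> last char: c
  2: be$cbcc -> last char: c
  3: cbccbe$ -> last char: $
  4: cbe$cbc -> last char: c
  5: ccbe$cb -> last char: b
  6: e$cbccb -> last char: b


BWT = ecc$cbb


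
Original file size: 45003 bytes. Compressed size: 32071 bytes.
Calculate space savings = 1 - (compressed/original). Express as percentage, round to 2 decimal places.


ratio = compressed/original = 32071/45003 = 0.712641
savings = 1 - ratio = 1 - 0.712641 = 0.287359
as a percentage: 0.287359 * 100 = 28.74%

Space savings = 1 - 32071/45003 = 28.74%


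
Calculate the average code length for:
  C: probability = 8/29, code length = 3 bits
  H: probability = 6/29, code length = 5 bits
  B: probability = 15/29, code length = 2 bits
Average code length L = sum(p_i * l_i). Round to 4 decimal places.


Weighted contributions p_i * l_i:
  C: (8/29) * 3 = 24/29
  H: (6/29) * 5 = 30/29
  B: (15/29) * 2 = 30/29
Sum = (24 + 30 + 30)/29 = 84/29

L = 84/29 = 2.8966 bits/symbol


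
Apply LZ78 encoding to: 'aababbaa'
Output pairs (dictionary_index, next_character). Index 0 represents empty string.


LZ78 encoding steps:
Dictionary: {0: ''}
Step 1: w='' (idx 0), next='a' -> output (0, 'a'), add 'a' as idx 1
Step 2: w='a' (idx 1), next='b' -> output (1, 'b'), add 'ab' as idx 2
Step 3: w='ab' (idx 2), next='b' -> output (2, 'b'), add 'abb' as idx 3
Step 4: w='a' (idx 1), next='a' -> output (1, 'a'), add 'aa' as idx 4


Encoded: [(0, 'a'), (1, 'b'), (2, 'b'), (1, 'a')]


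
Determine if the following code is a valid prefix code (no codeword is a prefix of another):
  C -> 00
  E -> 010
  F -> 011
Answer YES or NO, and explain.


Checking each pair (does one codeword prefix another?):
  C='00' vs E='010': no prefix
  C='00' vs F='011': no prefix
  E='010' vs C='00': no prefix
  E='010' vs F='011': no prefix
  F='011' vs C='00': no prefix
  F='011' vs E='010': no prefix
No violation found over all pairs.

YES -- this is a valid prefix code. No codeword is a prefix of any other codeword.


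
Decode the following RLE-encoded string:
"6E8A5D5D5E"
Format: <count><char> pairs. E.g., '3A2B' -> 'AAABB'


Expanding each <count><char> pair:
  6E -> 'EEEEEE'
  8A -> 'AAAAAAAA'
  5D -> 'DDDDD'
  5D -> 'DDDDD'
  5E -> 'EEEEE'

Decoded = EEEEEEAAAAAAAADDDDDDDDDDEEEEE


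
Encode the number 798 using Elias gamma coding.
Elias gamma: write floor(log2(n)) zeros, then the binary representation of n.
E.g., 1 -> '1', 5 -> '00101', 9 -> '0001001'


num_bits = floor(log2(798)) + 1 = 10
leading_zeros = num_bits - 1 = 9
binary(798) = 1100011110

Elias gamma(798) = '000000000' + '1100011110' = 0000000001100011110 (19 bits)


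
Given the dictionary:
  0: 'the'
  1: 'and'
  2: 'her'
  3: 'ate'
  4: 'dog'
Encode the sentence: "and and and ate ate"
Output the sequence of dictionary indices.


Look up each word in the dictionary:
  'and' -> 1
  'and' -> 1
  'and' -> 1
  'ate' -> 3
  'ate' -> 3

Encoded: [1, 1, 1, 3, 3]


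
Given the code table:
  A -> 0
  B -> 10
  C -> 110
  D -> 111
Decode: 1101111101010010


Decoding:
110 -> C
111 -> D
110 -> C
10 -> B
10 -> B
0 -> A
10 -> B


Result: CDCBBAB


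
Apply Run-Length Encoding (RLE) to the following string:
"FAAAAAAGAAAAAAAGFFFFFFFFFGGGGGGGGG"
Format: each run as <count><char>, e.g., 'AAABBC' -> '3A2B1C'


Scanning runs left to right:
  i=0: run of 'F' x 1 -> '1F'
  i=1: run of 'A' x 6 -> '6A'
  i=7: run of 'G' x 1 -> '1G'
  i=8: run of 'A' x 7 -> '7A'
  i=15: run of 'G' x 1 -> '1G'
  i=16: run of 'F' x 9 -> '9F'
  i=25: run of 'G' x 9 -> '9G'

RLE = 1F6A1G7A1G9F9G


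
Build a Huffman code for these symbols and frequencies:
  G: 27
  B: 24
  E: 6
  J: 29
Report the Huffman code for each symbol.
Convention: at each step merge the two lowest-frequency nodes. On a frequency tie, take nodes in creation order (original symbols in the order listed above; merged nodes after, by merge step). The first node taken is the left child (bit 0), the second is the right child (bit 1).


Huffman tree construction:
Step 1: Merge E(6) + B(24) = 30
Step 2: Merge G(27) + J(29) = 56
Step 3: Merge (E+B)(30) + (G+J)(56) = 86
Read each symbol's code off the tree from the root (left child = 0, right child = 1).

Codes:
  G: 10 (length 2)
  B: 01 (length 2)
  E: 00 (length 2)
  J: 11 (length 2)
Average code length: 172/86 = 2.0000 bits/symbol


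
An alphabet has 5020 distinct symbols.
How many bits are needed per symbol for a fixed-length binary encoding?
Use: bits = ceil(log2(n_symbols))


log2(5020) = 12.2935
Bracket: 2^12 = 4096 < 5020 <= 2^13 = 8192
So ceil(log2(5020)) = 13

bits = ceil(log2(5020)) = ceil(12.2935) = 13 bits


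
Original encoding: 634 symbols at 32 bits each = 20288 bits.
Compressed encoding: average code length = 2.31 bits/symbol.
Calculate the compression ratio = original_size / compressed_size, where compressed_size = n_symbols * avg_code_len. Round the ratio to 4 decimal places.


original_size = n_symbols * orig_bits = 634 * 32 = 20288 bits
compressed_size = n_symbols * avg_code_len = 634 * 2.31 = 1464.54 bits
ratio = original_size / compressed_size = 20288 / 1464.54 = 13.8528

Compression ratio = 13.8528


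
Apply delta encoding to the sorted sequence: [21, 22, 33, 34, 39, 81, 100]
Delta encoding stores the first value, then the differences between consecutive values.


First value: 21
Deltas:
  22 - 21 = 1
  33 - 22 = 11
  34 - 33 = 1
  39 - 34 = 5
  81 - 39 = 42
  100 - 81 = 19


Delta encoded: [21, 1, 11, 1, 5, 42, 19]


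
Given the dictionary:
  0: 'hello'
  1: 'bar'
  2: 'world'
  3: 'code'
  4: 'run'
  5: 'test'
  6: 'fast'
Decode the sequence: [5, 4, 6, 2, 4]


Look up each index in the dictionary:
  5 -> 'test'
  4 -> 'run'
  6 -> 'fast'
  2 -> 'world'
  4 -> 'run'

Decoded: "test run fast world run"


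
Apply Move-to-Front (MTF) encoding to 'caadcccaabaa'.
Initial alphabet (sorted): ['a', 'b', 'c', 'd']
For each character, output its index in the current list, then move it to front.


MTF encoding:
'c': index 2 in ['a', 'b', 'c', 'd'] -> ['c', 'a', 'b', 'd']
'a': index 1 in ['c', 'a', 'b', 'd'] -> ['a', 'c', 'b', 'd']
'a': index 0 in ['a', 'c', 'b', 'd'] -> ['a', 'c', 'b', 'd']
'd': index 3 in ['a', 'c', 'b', 'd'] -> ['d', 'a', 'c', 'b']
'c': index 2 in ['d', 'a', 'c', 'b'] -> ['c', 'd', 'a', 'b']
'c': index 0 in ['c', 'd', 'a', 'b'] -> ['c', 'd', 'a', 'b']
'c': index 0 in ['c', 'd', 'a', 'b'] -> ['c', 'd', 'a', 'b']
'a': index 2 in ['c', 'd', 'a', 'b'] -> ['a', 'c', 'd', 'b']
'a': index 0 in ['a', 'c', 'd', 'b'] -> ['a', 'c', 'd', 'b']
'b': index 3 in ['a', 'c', 'd', 'b'] -> ['b', 'a', 'c', 'd']
'a': index 1 in ['b', 'a', 'c', 'd'] -> ['a', 'b', 'c', 'd']
'a': index 0 in ['a', 'b', 'c', 'd'] -> ['a', 'b', 'c', 'd']


Output: [2, 1, 0, 3, 2, 0, 0, 2, 0, 3, 1, 0]


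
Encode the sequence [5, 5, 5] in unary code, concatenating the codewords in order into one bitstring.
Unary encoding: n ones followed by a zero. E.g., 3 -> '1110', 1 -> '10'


Encode each number as n ones followed by a terminating 0:
  5 -> 111110 (6 bits)
  5 -> 111110 (6 bits)
  5 -> 111110 (6 bits)
Total length = 6 + 6 + 6 = 18 bits.

Unary([5, 5, 5]) = 111110111110111110 (18 bits)


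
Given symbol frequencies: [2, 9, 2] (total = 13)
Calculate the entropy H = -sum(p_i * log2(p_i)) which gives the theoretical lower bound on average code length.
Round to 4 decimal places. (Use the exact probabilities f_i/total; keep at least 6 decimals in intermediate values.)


Per-symbol terms -p_i * log2(p_i) with p_i = f_i/13:
  p = 2/13 = 0.153846: log2(p) = -2.700440, -p*log2(p) = 0.415452
  p = 9/13 = 0.692308: log2(p) = -0.530515, -p*log2(p) = 0.367279
  p = 2/13 = 0.153846: log2(p) = -2.700440, -p*log2(p) = 0.415452
H = 0.415452 + 0.367279 + 0.415452 = 1.198183

H = 1.1982 bits/symbol


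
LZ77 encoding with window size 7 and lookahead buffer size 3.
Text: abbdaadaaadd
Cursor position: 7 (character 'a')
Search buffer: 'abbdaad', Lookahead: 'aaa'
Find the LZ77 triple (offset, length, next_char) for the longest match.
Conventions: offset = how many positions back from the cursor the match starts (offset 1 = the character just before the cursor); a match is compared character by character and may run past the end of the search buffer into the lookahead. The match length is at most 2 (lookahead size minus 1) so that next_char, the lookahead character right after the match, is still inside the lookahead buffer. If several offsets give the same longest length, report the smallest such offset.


Try each offset into the search buffer:
  offset=1 (pos 6, char 'd'): match length 0
  offset=2 (pos 5, char 'a'): match length 1
  offset=3 (pos 4, char 'a'): match length 2
  offset=4 (pos 3, char 'd'): match length 0
  offset=5 (pos 2, char 'b'): match length 0
  offset=6 (pos 1, char 'b'): match length 0
  offset=7 (pos 0, char 'a'): match length 1
Longest match has length 2 at offset 3.
next_char = character at position 7 + 2 = 9 -> 'a'

Best match: offset=3, length=2 (matching 'aa' starting at position 4)
LZ77 triple: (3, 2, 'a')


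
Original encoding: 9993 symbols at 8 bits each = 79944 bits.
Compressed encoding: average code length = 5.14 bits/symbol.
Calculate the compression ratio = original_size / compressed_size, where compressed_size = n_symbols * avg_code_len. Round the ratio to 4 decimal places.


original_size = n_symbols * orig_bits = 9993 * 8 = 79944 bits
compressed_size = n_symbols * avg_code_len = 9993 * 5.14 = 51364.02 bits
ratio = original_size / compressed_size = 79944 / 51364.02 = 1.5564

Compression ratio = 1.5564


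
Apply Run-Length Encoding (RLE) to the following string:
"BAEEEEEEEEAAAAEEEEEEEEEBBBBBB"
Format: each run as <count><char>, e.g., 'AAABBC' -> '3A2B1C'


Scanning runs left to right:
  i=0: run of 'B' x 1 -> '1B'
  i=1: run of 'A' x 1 -> '1A'
  i=2: run of 'E' x 8 -> '8E'
  i=10: run of 'A' x 4 -> '4A'
  i=14: run of 'E' x 9 -> '9E'
  i=23: run of 'B' x 6 -> '6B'

RLE = 1B1A8E4A9E6B


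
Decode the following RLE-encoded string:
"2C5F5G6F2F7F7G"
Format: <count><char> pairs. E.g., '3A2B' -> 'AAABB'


Expanding each <count><char> pair:
  2C -> 'CC'
  5F -> 'FFFFF'
  5G -> 'GGGGG'
  6F -> 'FFFFFF'
  2F -> 'FF'
  7F -> 'FFFFFFF'
  7G -> 'GGGGGGG'

Decoded = CCFFFFFGGGGGFFFFFFFFFFFFFFFGGGGGGG


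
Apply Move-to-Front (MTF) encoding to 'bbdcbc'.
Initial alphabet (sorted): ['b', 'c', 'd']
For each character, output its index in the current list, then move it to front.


MTF encoding:
'b': index 0 in ['b', 'c', 'd'] -> ['b', 'c', 'd']
'b': index 0 in ['b', 'c', 'd'] -> ['b', 'c', 'd']
'd': index 2 in ['b', 'c', 'd'] -> ['d', 'b', 'c']
'c': index 2 in ['d', 'b', 'c'] -> ['c', 'd', 'b']
'b': index 2 in ['c', 'd', 'b'] -> ['b', 'c', 'd']
'c': index 1 in ['b', 'c', 'd'] -> ['c', 'b', 'd']


Output: [0, 0, 2, 2, 2, 1]


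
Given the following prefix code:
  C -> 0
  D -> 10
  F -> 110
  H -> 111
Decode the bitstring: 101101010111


Decoding step by step:
Bits 10 -> D
Bits 110 -> F
Bits 10 -> D
Bits 10 -> D
Bits 111 -> H


Decoded message: DFDDH


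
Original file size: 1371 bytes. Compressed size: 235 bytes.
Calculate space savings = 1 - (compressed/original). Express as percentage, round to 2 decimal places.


ratio = compressed/original = 235/1371 = 0.171408
savings = 1 - ratio = 1 - 0.171408 = 0.828592
as a percentage: 0.828592 * 100 = 82.86%

Space savings = 1 - 235/1371 = 82.86%


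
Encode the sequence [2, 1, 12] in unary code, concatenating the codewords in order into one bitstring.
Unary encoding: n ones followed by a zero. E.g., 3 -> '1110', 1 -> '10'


Encode each number as n ones followed by a terminating 0:
  2 -> 110 (3 bits)
  1 -> 10 (2 bits)
  12 -> 1111111111110 (13 bits)
Total length = 3 + 2 + 13 = 18 bits.

Unary([2, 1, 12]) = 110101111111111110 (18 bits)


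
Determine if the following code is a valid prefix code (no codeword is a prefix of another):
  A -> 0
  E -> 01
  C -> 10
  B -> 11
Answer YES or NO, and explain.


Checking each pair (does one codeword prefix another?):
  A='0' vs E='01': prefix -- VIOLATION

NO -- this is NOT a valid prefix code. A (0) is a prefix of E (01).


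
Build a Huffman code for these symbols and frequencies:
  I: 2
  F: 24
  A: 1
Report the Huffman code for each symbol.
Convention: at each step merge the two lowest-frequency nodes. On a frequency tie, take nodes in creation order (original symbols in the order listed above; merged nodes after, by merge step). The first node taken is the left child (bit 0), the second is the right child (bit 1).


Huffman tree construction:
Step 1: Merge A(1) + I(2) = 3
Step 2: Merge (A+I)(3) + F(24) = 27
Read each symbol's code off the tree from the root (left child = 0, right child = 1).

Codes:
  I: 01 (length 2)
  F: 1 (length 1)
  A: 00 (length 2)
Average code length: 30/27 = 1.1111 bits/symbol


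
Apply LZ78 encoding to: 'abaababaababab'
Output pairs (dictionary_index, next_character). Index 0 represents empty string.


LZ78 encoding steps:
Dictionary: {0: ''}
Step 1: w='' (idx 0), next='a' -> output (0, 'a'), add 'a' as idx 1
Step 2: w='' (idx 0), next='b' -> output (0, 'b'), add 'b' as idx 2
Step 3: w='a' (idx 1), next='a' -> output (1, 'a'), add 'aa' as idx 3
Step 4: w='b' (idx 2), next='a' -> output (2, 'a'), add 'ba' as idx 4
Step 5: w='ba' (idx 4), next='a' -> output (4, 'a'), add 'baa' as idx 5
Step 6: w='ba' (idx 4), next='b' -> output (4, 'b'), add 'bab' as idx 6
Step 7: w='a' (idx 1), next='b' -> output (1, 'b'), add 'ab' as idx 7


Encoded: [(0, 'a'), (0, 'b'), (1, 'a'), (2, 'a'), (4, 'a'), (4, 'b'), (1, 'b')]


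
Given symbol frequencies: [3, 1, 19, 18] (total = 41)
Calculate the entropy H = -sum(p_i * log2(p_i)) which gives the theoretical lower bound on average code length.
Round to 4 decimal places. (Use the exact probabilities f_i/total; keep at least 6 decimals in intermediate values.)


Per-symbol terms -p_i * log2(p_i) with p_i = f_i/41:
  p = 3/41 = 0.073171: log2(p) = -3.772590, -p*log2(p) = 0.276043
  p = 1/41 = 0.024390: log2(p) = -5.357552, -p*log2(p) = 0.130672
  p = 19/41 = 0.463415: log2(p) = -1.109624, -p*log2(p) = 0.514216
  p = 18/41 = 0.439024: log2(p) = -1.187627, -p*log2(p) = 0.521397
H = 0.276043 + 0.130672 + 0.514216 + 0.521397 = 1.442328

H = 1.4423 bits/symbol


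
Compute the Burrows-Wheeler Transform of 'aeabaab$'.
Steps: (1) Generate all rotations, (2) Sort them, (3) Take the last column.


Rotations (sorted):
  0: $aeabaab -> last char: b
  1: aab$aeab -> last char: b
  2: ab$aeaba -> last char: a
  3: abaab$ae -> last char: e
  4: aeabaab$ -> last char: $
  5: b$aeabaa -> last char: a
  6: baab$aea -> last char: a
  7: eabaab$a -> last char: a


BWT = bbae$aaa


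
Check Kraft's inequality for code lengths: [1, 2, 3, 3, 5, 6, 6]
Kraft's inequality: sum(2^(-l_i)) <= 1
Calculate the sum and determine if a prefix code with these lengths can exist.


Sum = 2^(-1) + 2^(-2) + 2^(-3) + 2^(-3) + 2^(-5) + 2^(-6) + 2^(-6)
    = 0.5 + 0.25 + 0.125 + 0.125 + 0.03125 + 0.015625 + 0.015625
    = 68/64 = 1.0625
Since 1.0625 > 1, Kraft's inequality is NOT satisfied.
A prefix code with these lengths CANNOT exist.

Kraft sum = 1.0625. Not satisfied.


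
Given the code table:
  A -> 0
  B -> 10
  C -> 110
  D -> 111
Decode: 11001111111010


Decoding:
110 -> C
0 -> A
111 -> D
111 -> D
10 -> B
10 -> B


Result: CADDBB


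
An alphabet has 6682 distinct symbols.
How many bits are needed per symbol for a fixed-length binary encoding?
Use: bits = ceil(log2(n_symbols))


log2(6682) = 12.7061
Bracket: 2^12 = 4096 < 6682 <= 2^13 = 8192
So ceil(log2(6682)) = 13

bits = ceil(log2(6682)) = ceil(12.7061) = 13 bits


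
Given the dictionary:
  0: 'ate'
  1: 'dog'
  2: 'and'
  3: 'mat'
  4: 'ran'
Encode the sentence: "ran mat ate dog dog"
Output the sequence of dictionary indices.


Look up each word in the dictionary:
  'ran' -> 4
  'mat' -> 3
  'ate' -> 0
  'dog' -> 1
  'dog' -> 1

Encoded: [4, 3, 0, 1, 1]


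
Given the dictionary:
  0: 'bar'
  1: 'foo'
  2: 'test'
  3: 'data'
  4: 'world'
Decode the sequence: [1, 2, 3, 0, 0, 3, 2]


Look up each index in the dictionary:
  1 -> 'foo'
  2 -> 'test'
  3 -> 'data'
  0 -> 'bar'
  0 -> 'bar'
  3 -> 'data'
  2 -> 'test'

Decoded: "foo test data bar bar data test"


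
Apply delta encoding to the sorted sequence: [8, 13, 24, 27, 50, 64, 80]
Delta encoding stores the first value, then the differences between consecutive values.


First value: 8
Deltas:
  13 - 8 = 5
  24 - 13 = 11
  27 - 24 = 3
  50 - 27 = 23
  64 - 50 = 14
  80 - 64 = 16


Delta encoded: [8, 5, 11, 3, 23, 14, 16]


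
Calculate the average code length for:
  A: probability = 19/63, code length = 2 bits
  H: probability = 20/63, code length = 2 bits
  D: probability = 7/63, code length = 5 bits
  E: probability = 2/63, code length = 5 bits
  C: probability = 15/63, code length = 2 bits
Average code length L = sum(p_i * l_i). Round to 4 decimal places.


Weighted contributions p_i * l_i:
  A: (19/63) * 2 = 38/63
  H: (20/63) * 2 = 40/63
  D: (7/63) * 5 = 35/63
  E: (2/63) * 5 = 10/63
  C: (15/63) * 2 = 30/63
Sum = (38 + 40 + 35 + 10 + 30)/63 = 153/63

L = 153/63 = 2.4286 bits/symbol


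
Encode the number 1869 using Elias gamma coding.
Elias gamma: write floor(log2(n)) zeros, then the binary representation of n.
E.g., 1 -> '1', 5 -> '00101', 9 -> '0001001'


num_bits = floor(log2(1869)) + 1 = 11
leading_zeros = num_bits - 1 = 10
binary(1869) = 11101001101

Elias gamma(1869) = '0000000000' + '11101001101' = 000000000011101001101 (21 bits)


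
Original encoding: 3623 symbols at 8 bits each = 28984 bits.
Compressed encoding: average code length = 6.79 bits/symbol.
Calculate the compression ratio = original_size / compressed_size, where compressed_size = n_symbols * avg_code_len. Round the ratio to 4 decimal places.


original_size = n_symbols * orig_bits = 3623 * 8 = 28984 bits
compressed_size = n_symbols * avg_code_len = 3623 * 6.79 = 24600.17 bits
ratio = original_size / compressed_size = 28984 / 24600.17 = 1.1782

Compression ratio = 1.1782


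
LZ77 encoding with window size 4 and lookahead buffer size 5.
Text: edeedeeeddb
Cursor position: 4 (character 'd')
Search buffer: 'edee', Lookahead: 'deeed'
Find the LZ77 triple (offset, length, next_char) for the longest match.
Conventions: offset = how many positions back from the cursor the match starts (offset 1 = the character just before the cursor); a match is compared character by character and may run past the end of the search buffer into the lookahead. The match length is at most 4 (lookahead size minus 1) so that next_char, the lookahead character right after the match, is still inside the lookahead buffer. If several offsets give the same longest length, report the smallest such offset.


Try each offset into the search buffer:
  offset=1 (pos 3, char 'e'): match length 0
  offset=2 (pos 2, char 'e'): match length 0
  offset=3 (pos 1, char 'd'): match length 3
  offset=4 (pos 0, char 'e'): match length 0
Longest match has length 3 at offset 3.
next_char = character at position 4 + 3 = 7 -> 'e'

Best match: offset=3, length=3 (matching 'dee' starting at position 1)
LZ77 triple: (3, 3, 'e')


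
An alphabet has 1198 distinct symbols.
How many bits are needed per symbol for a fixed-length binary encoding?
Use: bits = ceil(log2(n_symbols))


log2(1198) = 10.2264
Bracket: 2^10 = 1024 < 1198 <= 2^11 = 2048
So ceil(log2(1198)) = 11

bits = ceil(log2(1198)) = ceil(10.2264) = 11 bits


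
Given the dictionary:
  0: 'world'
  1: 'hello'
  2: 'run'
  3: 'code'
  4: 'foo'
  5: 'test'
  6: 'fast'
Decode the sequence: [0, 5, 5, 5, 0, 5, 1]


Look up each index in the dictionary:
  0 -> 'world'
  5 -> 'test'
  5 -> 'test'
  5 -> 'test'
  0 -> 'world'
  5 -> 'test'
  1 -> 'hello'

Decoded: "world test test test world test hello"


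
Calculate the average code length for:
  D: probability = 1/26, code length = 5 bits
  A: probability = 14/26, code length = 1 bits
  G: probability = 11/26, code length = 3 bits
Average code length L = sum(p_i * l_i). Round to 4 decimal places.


Weighted contributions p_i * l_i:
  D: (1/26) * 5 = 5/26
  A: (14/26) * 1 = 14/26
  G: (11/26) * 3 = 33/26
Sum = (5 + 14 + 33)/26 = 52/26

L = 52/26 = 2.0000 bits/symbol


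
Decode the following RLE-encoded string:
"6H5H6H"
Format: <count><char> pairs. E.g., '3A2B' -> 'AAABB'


Expanding each <count><char> pair:
  6H -> 'HHHHHH'
  5H -> 'HHHHH'
  6H -> 'HHHHHH'

Decoded = HHHHHHHHHHHHHHHHH


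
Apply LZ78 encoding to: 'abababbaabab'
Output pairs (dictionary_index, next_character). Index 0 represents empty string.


LZ78 encoding steps:
Dictionary: {0: ''}
Step 1: w='' (idx 0), next='a' -> output (0, 'a'), add 'a' as idx 1
Step 2: w='' (idx 0), next='b' -> output (0, 'b'), add 'b' as idx 2
Step 3: w='a' (idx 1), next='b' -> output (1, 'b'), add 'ab' as idx 3
Step 4: w='ab' (idx 3), next='b' -> output (3, 'b'), add 'abb' as idx 4
Step 5: w='a' (idx 1), next='a' -> output (1, 'a'), add 'aa' as idx 5
Step 6: w='b' (idx 2), next='a' -> output (2, 'a'), add 'ba' as idx 6
Step 7: w='b' (idx 2), end of input -> output (2, '')


Encoded: [(0, 'a'), (0, 'b'), (1, 'b'), (3, 'b'), (1, 'a'), (2, 'a'), (2, '')]


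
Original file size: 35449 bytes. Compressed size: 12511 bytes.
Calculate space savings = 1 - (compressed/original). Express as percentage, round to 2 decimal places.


ratio = compressed/original = 12511/35449 = 0.35293
savings = 1 - ratio = 1 - 0.35293 = 0.64707
as a percentage: 0.64707 * 100 = 64.71%

Space savings = 1 - 12511/35449 = 64.71%


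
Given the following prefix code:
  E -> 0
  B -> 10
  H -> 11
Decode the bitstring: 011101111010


Decoding step by step:
Bits 0 -> E
Bits 11 -> H
Bits 10 -> B
Bits 11 -> H
Bits 11 -> H
Bits 0 -> E
Bits 10 -> B


Decoded message: EHBHHEB


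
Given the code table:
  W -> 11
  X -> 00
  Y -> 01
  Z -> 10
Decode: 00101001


Decoding:
00 -> X
10 -> Z
10 -> Z
01 -> Y


Result: XZZY


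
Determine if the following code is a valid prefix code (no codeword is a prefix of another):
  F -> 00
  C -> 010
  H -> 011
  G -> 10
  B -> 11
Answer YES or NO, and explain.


Checking each pair (does one codeword prefix another?):
  F='00' vs C='010': no prefix
  F='00' vs H='011': no prefix
  F='00' vs G='10': no prefix
  F='00' vs B='11': no prefix
  C='010' vs F='00': no prefix
  C='010' vs H='011': no prefix
  C='010' vs G='10': no prefix
  C='010' vs B='11': no prefix
  H='011' vs F='00': no prefix
  H='011' vs C='010': no prefix
  H='011' vs G='10': no prefix
  H='011' vs B='11': no prefix
  G='10' vs F='00': no prefix
  G='10' vs C='010': no prefix
  G='10' vs H='011': no prefix
  G='10' vs B='11': no prefix
  B='11' vs F='00': no prefix
  B='11' vs C='010': no prefix
  B='11' vs H='011': no prefix
  B='11' vs G='10': no prefix
No violation found over all pairs.

YES -- this is a valid prefix code. No codeword is a prefix of any other codeword.


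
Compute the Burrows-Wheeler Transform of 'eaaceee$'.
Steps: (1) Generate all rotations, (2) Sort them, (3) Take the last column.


Rotations (sorted):
  0: $eaaceee -> last char: e
  1: aaceee$e -> last char: e
  2: aceee$ea -> last char: a
  3: ceee$eaa -> last char: a
  4: e$eaacee -> last char: e
  5: eaaceee$ -> last char: $
  6: ee$eaace -> last char: e
  7: eee$eaac -> last char: c


BWT = eeaae$ec


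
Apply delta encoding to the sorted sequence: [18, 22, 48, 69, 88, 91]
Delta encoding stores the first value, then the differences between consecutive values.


First value: 18
Deltas:
  22 - 18 = 4
  48 - 22 = 26
  69 - 48 = 21
  88 - 69 = 19
  91 - 88 = 3


Delta encoded: [18, 4, 26, 21, 19, 3]


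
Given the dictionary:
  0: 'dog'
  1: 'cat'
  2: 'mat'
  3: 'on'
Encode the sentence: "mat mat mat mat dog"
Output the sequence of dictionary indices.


Look up each word in the dictionary:
  'mat' -> 2
  'mat' -> 2
  'mat' -> 2
  'mat' -> 2
  'dog' -> 0

Encoded: [2, 2, 2, 2, 0]


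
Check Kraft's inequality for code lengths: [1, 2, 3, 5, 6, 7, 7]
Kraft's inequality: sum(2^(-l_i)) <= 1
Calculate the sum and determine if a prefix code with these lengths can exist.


Sum = 2^(-1) + 2^(-2) + 2^(-3) + 2^(-5) + 2^(-6) + 2^(-7) + 2^(-7)
    = 0.5 + 0.25 + 0.125 + 0.03125 + 0.015625 + 0.0078125 + 0.0078125
    = 120/128 = 0.9375
Since 0.9375 <= 1, Kraft's inequality IS satisfied.
A prefix code with these lengths CAN exist.

Kraft sum = 0.9375. Satisfied.


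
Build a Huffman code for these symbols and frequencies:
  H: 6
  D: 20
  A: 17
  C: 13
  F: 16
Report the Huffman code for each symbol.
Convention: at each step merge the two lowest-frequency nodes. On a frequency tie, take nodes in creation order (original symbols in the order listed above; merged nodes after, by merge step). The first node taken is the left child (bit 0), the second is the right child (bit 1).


Huffman tree construction:
Step 1: Merge H(6) + C(13) = 19
Step 2: Merge F(16) + A(17) = 33
Step 3: Merge (H+C)(19) + D(20) = 39
Step 4: Merge (F+A)(33) + ((H+C)+D)(39) = 72
Read each symbol's code off the tree from the root (left child = 0, right child = 1).

Codes:
  H: 100 (length 3)
  D: 11 (length 2)
  A: 01 (length 2)
  C: 101 (length 3)
  F: 00 (length 2)
Average code length: 163/72 = 2.2639 bits/symbol


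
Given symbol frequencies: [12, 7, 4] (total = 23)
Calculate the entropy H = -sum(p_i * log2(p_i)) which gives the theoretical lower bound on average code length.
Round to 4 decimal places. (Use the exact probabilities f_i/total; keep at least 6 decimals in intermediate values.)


Per-symbol terms -p_i * log2(p_i) with p_i = f_i/23:
  p = 12/23 = 0.521739: log2(p) = -0.938599, -p*log2(p) = 0.489704
  p = 7/23 = 0.304348: log2(p) = -1.716207, -p*log2(p) = 0.522324
  p = 4/23 = 0.173913: log2(p) = -2.523562, -p*log2(p) = 0.438880
H = 0.489704 + 0.522324 + 0.438880 = 1.450908

H = 1.4509 bits/symbol


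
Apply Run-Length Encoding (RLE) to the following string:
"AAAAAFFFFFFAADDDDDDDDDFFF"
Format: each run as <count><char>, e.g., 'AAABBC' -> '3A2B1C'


Scanning runs left to right:
  i=0: run of 'A' x 5 -> '5A'
  i=5: run of 'F' x 6 -> '6F'
  i=11: run of 'A' x 2 -> '2A'
  i=13: run of 'D' x 9 -> '9D'
  i=22: run of 'F' x 3 -> '3F'

RLE = 5A6F2A9D3F


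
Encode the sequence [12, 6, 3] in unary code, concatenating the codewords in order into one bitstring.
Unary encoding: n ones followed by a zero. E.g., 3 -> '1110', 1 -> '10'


Encode each number as n ones followed by a terminating 0:
  12 -> 1111111111110 (13 bits)
  6 -> 1111110 (7 bits)
  3 -> 1110 (4 bits)
Total length = 13 + 7 + 4 = 24 bits.

Unary([12, 6, 3]) = 111111111111011111101110 (24 bits)


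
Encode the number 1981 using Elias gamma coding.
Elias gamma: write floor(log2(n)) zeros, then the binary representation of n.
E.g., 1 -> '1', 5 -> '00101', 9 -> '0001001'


num_bits = floor(log2(1981)) + 1 = 11
leading_zeros = num_bits - 1 = 10
binary(1981) = 11110111101

Elias gamma(1981) = '0000000000' + '11110111101' = 000000000011110111101 (21 bits)


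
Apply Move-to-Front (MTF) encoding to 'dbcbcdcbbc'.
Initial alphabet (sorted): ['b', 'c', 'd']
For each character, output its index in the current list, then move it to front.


MTF encoding:
'd': index 2 in ['b', 'c', 'd'] -> ['d', 'b', 'c']
'b': index 1 in ['d', 'b', 'c'] -> ['b', 'd', 'c']
'c': index 2 in ['b', 'd', 'c'] -> ['c', 'b', 'd']
'b': index 1 in ['c', 'b', 'd'] -> ['b', 'c', 'd']
'c': index 1 in ['b', 'c', 'd'] -> ['c', 'b', 'd']
'd': index 2 in ['c', 'b', 'd'] -> ['d', 'c', 'b']
'c': index 1 in ['d', 'c', 'b'] -> ['c', 'd', 'b']
'b': index 2 in ['c', 'd', 'b'] -> ['b', 'c', 'd']
'b': index 0 in ['b', 'c', 'd'] -> ['b', 'c', 'd']
'c': index 1 in ['b', 'c', 'd'] -> ['c', 'b', 'd']


Output: [2, 1, 2, 1, 1, 2, 1, 2, 0, 1]


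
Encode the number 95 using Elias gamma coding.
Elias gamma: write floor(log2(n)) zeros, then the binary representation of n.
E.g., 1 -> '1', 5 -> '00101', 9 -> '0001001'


num_bits = floor(log2(95)) + 1 = 7
leading_zeros = num_bits - 1 = 6
binary(95) = 1011111

Elias gamma(95) = '000000' + '1011111' = 0000001011111 (13 bits)


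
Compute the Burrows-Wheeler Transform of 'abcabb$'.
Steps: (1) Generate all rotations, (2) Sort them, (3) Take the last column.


Rotations (sorted):
  0: $abcabb -> last char: b
  1: abb$abc -> last char: c
  2: abcabb$ -> last char: $
  3: b$abcab -> last char: b
  4: bb$abca -> last char: a
  5: bcabb$a -> last char: a
  6: cabb$ab -> last char: b


BWT = bc$baab


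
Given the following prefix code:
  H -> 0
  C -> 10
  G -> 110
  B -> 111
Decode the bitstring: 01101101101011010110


Decoding step by step:
Bits 0 -> H
Bits 110 -> G
Bits 110 -> G
Bits 110 -> G
Bits 10 -> C
Bits 110 -> G
Bits 10 -> C
Bits 110 -> G


Decoded message: HGGGCGCG


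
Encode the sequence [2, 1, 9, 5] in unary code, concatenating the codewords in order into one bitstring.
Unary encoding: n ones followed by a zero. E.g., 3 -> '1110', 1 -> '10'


Encode each number as n ones followed by a terminating 0:
  2 -> 110 (3 bits)
  1 -> 10 (2 bits)
  9 -> 1111111110 (10 bits)
  5 -> 111110 (6 bits)
Total length = 3 + 2 + 10 + 6 = 21 bits.

Unary([2, 1, 9, 5]) = 110101111111110111110 (21 bits)


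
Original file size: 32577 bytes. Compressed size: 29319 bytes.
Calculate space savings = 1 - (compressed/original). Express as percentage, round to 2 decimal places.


ratio = compressed/original = 29319/32577 = 0.899991
savings = 1 - ratio = 1 - 0.899991 = 0.100009
as a percentage: 0.100009 * 100 = 10.0%

Space savings = 1 - 29319/32577 = 10.0%


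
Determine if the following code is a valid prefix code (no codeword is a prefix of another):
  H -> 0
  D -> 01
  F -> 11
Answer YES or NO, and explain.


Checking each pair (does one codeword prefix another?):
  H='0' vs D='01': prefix -- VIOLATION

NO -- this is NOT a valid prefix code. H (0) is a prefix of D (01).


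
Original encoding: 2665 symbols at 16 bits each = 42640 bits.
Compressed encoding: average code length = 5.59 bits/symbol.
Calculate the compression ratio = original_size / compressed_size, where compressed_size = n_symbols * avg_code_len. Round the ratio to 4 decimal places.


original_size = n_symbols * orig_bits = 2665 * 16 = 42640 bits
compressed_size = n_symbols * avg_code_len = 2665 * 5.59 = 14897.35 bits
ratio = original_size / compressed_size = 42640 / 14897.35 = 2.8623

Compression ratio = 2.8623


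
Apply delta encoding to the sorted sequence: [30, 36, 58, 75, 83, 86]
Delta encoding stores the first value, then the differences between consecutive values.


First value: 30
Deltas:
  36 - 30 = 6
  58 - 36 = 22
  75 - 58 = 17
  83 - 75 = 8
  86 - 83 = 3


Delta encoded: [30, 6, 22, 17, 8, 3]


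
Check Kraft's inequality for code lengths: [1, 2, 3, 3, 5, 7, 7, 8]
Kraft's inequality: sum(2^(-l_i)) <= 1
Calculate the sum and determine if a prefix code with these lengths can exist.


Sum = 2^(-1) + 2^(-2) + 2^(-3) + 2^(-3) + 2^(-5) + 2^(-7) + 2^(-7) + 2^(-8)
    = 0.5 + 0.25 + 0.125 + 0.125 + 0.03125 + 0.0078125 + 0.0078125 + 0.00390625
    = 269/256 = 1.05078125
Since 1.05078125 > 1, Kraft's inequality is NOT satisfied.
A prefix code with these lengths CANNOT exist.

Kraft sum = 1.05078125. Not satisfied.


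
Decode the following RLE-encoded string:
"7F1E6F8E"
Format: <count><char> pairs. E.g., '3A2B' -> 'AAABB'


Expanding each <count><char> pair:
  7F -> 'FFFFFFF'
  1E -> 'E'
  6F -> 'FFFFFF'
  8E -> 'EEEEEEEE'

Decoded = FFFFFFFEFFFFFFEEEEEEEE


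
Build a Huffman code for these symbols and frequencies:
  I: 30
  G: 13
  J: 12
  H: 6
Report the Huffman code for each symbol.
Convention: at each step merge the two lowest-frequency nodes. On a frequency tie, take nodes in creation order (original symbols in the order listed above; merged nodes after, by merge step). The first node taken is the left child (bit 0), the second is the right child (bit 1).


Huffman tree construction:
Step 1: Merge H(6) + J(12) = 18
Step 2: Merge G(13) + (H+J)(18) = 31
Step 3: Merge I(30) + (G+(H+J))(31) = 61
Read each symbol's code off the tree from the root (left child = 0, right child = 1).

Codes:
  I: 0 (length 1)
  G: 10 (length 2)
  J: 111 (length 3)
  H: 110 (length 3)
Average code length: 110/61 = 1.8033 bits/symbol


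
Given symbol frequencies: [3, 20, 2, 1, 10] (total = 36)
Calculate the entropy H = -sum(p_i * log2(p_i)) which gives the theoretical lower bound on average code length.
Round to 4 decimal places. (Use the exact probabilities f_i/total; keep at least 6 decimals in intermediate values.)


Per-symbol terms -p_i * log2(p_i) with p_i = f_i/36:
  p = 3/36 = 0.083333: log2(p) = -3.584963, -p*log2(p) = 0.298747
  p = 20/36 = 0.555556: log2(p) = -0.847997, -p*log2(p) = 0.471109
  p = 2/36 = 0.055556: log2(p) = -4.169925, -p*log2(p) = 0.231663
  p = 1/36 = 0.027778: log2(p) = -5.169925, -p*log2(p) = 0.143609
  p = 10/36 = 0.277778: log2(p) = -1.847997, -p*log2(p) = 0.513332
H = 0.298747 + 0.471109 + 0.231663 + 0.143609 + 0.513332 = 1.658460

H = 1.6585 bits/symbol


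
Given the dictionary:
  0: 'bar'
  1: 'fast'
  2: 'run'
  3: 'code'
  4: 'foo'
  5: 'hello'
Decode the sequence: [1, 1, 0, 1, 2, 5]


Look up each index in the dictionary:
  1 -> 'fast'
  1 -> 'fast'
  0 -> 'bar'
  1 -> 'fast'
  2 -> 'run'
  5 -> 'hello'

Decoded: "fast fast bar fast run hello"


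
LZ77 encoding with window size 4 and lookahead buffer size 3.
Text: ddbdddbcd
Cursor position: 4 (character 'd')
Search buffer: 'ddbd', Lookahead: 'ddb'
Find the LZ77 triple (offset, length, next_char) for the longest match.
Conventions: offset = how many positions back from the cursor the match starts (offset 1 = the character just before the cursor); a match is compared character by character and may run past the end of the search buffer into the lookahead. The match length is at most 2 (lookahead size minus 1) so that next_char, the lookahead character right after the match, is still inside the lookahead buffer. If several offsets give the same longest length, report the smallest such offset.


Try each offset into the search buffer:
  offset=1 (pos 3, char 'd'): match length 2
  offset=2 (pos 2, char 'b'): match length 0
  offset=3 (pos 1, char 'd'): match length 1
  offset=4 (pos 0, char 'd'): match length 2
Longest match has length 2, found at offsets 1, 4; take the smallest, offset 1.
next_char = character at position 4 + 2 = 6 -> 'b'

Best match: offset=1, length=2 (matching 'dd' starting at position 3)
LZ77 triple: (1, 2, 'b')


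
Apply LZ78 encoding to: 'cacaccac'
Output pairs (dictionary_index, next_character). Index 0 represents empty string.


LZ78 encoding steps:
Dictionary: {0: ''}
Step 1: w='' (idx 0), next='c' -> output (0, 'c'), add 'c' as idx 1
Step 2: w='' (idx 0), next='a' -> output (0, 'a'), add 'a' as idx 2
Step 3: w='c' (idx 1), next='a' -> output (1, 'a'), add 'ca' as idx 3
Step 4: w='c' (idx 1), next='c' -> output (1, 'c'), add 'cc' as idx 4
Step 5: w='a' (idx 2), next='c' -> output (2, 'c'), add 'ac' as idx 5


Encoded: [(0, 'c'), (0, 'a'), (1, 'a'), (1, 'c'), (2, 'c')]


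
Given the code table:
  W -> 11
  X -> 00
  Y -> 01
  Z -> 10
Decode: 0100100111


Decoding:
01 -> Y
00 -> X
10 -> Z
01 -> Y
11 -> W


Result: YXZYW


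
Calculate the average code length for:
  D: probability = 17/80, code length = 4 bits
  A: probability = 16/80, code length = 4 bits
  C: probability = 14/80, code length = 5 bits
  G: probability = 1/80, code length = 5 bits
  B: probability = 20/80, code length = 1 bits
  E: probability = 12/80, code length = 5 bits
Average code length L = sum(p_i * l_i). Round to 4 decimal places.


Weighted contributions p_i * l_i:
  D: (17/80) * 4 = 68/80
  A: (16/80) * 4 = 64/80
  C: (14/80) * 5 = 70/80
  G: (1/80) * 5 = 5/80
  B: (20/80) * 1 = 20/80
  E: (12/80) * 5 = 60/80
Sum = (68 + 64 + 70 + 5 + 20 + 60)/80 = 287/80

L = 287/80 = 3.5875 bits/symbol


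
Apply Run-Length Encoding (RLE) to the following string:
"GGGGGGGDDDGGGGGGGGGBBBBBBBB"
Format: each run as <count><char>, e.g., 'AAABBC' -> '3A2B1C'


Scanning runs left to right:
  i=0: run of 'G' x 7 -> '7G'
  i=7: run of 'D' x 3 -> '3D'
  i=10: run of 'G' x 9 -> '9G'
  i=19: run of 'B' x 8 -> '8B'

RLE = 7G3D9G8B


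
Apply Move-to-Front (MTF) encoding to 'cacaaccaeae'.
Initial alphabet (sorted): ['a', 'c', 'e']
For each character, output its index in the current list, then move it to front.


MTF encoding:
'c': index 1 in ['a', 'c', 'e'] -> ['c', 'a', 'e']
'a': index 1 in ['c', 'a', 'e'] -> ['a', 'c', 'e']
'c': index 1 in ['a', 'c', 'e'] -> ['c', 'a', 'e']
'a': index 1 in ['c', 'a', 'e'] -> ['a', 'c', 'e']
'a': index 0 in ['a', 'c', 'e'] -> ['a', 'c', 'e']
'c': index 1 in ['a', 'c', 'e'] -> ['c', 'a', 'e']
'c': index 0 in ['c', 'a', 'e'] -> ['c', 'a', 'e']
'a': index 1 in ['c', 'a', 'e'] -> ['a', 'c', 'e']
'e': index 2 in ['a', 'c', 'e'] -> ['e', 'a', 'c']
'a': index 1 in ['e', 'a', 'c'] -> ['a', 'e', 'c']
'e': index 1 in ['a', 'e', 'c'] -> ['e', 'a', 'c']


Output: [1, 1, 1, 1, 0, 1, 0, 1, 2, 1, 1]


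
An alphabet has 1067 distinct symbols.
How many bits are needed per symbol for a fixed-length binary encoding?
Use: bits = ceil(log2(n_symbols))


log2(1067) = 10.0593
Bracket: 2^10 = 1024 < 1067 <= 2^11 = 2048
So ceil(log2(1067)) = 11

bits = ceil(log2(1067)) = ceil(10.0593) = 11 bits


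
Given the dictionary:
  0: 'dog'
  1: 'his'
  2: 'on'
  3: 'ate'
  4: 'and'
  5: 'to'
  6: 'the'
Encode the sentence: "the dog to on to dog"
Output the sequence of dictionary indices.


Look up each word in the dictionary:
  'the' -> 6
  'dog' -> 0
  'to' -> 5
  'on' -> 2
  'to' -> 5
  'dog' -> 0

Encoded: [6, 0, 5, 2, 5, 0]


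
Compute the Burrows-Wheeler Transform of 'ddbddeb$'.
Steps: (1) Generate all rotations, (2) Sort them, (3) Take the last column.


Rotations (sorted):
  0: $ddbddeb -> last char: b
  1: b$ddbdde -> last char: e
  2: bddeb$dd -> last char: d
  3: dbddeb$d -> last char: d
  4: ddbddeb$ -> last char: $
  5: ddeb$ddb -> last char: b
  6: deb$ddbd -> last char: d
  7: eb$ddbdd -> last char: d


BWT = bedd$bdd
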